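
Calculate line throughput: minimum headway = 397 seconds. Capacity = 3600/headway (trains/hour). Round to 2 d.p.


Capacity = 3600 / headway
Capacity = 3600 / 397
Capacity = 9.07 trains/hour

9.07


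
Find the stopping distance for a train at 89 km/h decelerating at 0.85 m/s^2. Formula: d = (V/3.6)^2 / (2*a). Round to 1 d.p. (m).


Convert speed: V = 89 / 3.6 = 24.7222 m/s
V^2 = 611.1883
d = 611.1883 / (2 * 0.85)
d = 611.1883 / 1.7
d = 359.5 m

359.5


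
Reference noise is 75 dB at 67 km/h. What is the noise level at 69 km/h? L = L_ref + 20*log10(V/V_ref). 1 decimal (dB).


V/V_ref = 69 / 67 = 1.029851
log10(1.029851) = 0.012774
20 * 0.012774 = 0.2555
L = 75 + 0.2555 = 75.3 dB

75.3


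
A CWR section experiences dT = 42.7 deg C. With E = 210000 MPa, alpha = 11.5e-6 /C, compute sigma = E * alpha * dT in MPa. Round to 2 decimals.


sigma = E * alpha * dT
sigma = 210000 * 11.5e-6 * 42.7
sigma = 2.415 * 42.7
sigma = 103.12 MPa

103.12


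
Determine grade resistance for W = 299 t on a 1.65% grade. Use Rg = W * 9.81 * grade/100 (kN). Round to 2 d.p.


Rg = W * 9.81 * grade / 100
Rg = 299 * 9.81 * 1.65 / 100
Rg = 2933.19 * 0.0165
Rg = 48.40 kN

48.40


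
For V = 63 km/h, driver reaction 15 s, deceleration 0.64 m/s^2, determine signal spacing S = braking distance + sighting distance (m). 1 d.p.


V = 63 / 3.6 = 17.5 m/s
Braking distance = 17.5^2 / (2*0.64) = 239.2578 m
Sighting distance = 17.5 * 15 = 262.5 m
S = 239.2578 + 262.5 = 501.8 m

501.8


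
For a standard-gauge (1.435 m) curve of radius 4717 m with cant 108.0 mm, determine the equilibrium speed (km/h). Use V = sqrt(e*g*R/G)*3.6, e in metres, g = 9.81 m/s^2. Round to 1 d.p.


Convert cant: e = 108.0 mm = 0.1080 m
V_ms = sqrt(0.1080 * 9.81 * 4717 / 1.435)
V_ms = sqrt(3482.625199) = 59.0138 m/s
V = 59.0138 * 3.6 = 212.4 km/h

212.4


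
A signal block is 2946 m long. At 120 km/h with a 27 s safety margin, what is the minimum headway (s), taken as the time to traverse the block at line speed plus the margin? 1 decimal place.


V = 120 / 3.6 = 33.3333 m/s
Block traversal time = 2946 / 33.3333 = 88.38 s
Headway = 88.38 + 27
Headway = 115.4 s

115.4


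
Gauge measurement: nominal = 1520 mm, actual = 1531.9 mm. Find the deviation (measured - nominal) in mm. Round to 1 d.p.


Deviation = measured - nominal
Deviation = 1531.9 - 1520
Deviation = 11.9 mm

11.9


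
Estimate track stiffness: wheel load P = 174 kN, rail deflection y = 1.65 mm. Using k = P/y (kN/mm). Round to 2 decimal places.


Track stiffness k = P / y
k = 174 / 1.65
k = 105.45 kN/mm

105.45


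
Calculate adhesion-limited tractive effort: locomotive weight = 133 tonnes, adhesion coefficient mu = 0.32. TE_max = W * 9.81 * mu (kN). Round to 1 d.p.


TE_max = W * g * mu
TE_max = 133 * 9.81 * 0.32
TE_max = 1304.73 * 0.32
TE_max = 417.5 kN

417.5


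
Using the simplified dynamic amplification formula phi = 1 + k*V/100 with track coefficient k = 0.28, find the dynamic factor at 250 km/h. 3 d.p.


phi = 1 + k * V / 100
phi = 1 + 0.28 * 250 / 100
phi = 1 + 0.7
phi = 1.700

1.700


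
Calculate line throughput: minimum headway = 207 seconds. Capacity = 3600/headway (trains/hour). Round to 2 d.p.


Capacity = 3600 / headway
Capacity = 3600 / 207
Capacity = 17.39 trains/hour

17.39


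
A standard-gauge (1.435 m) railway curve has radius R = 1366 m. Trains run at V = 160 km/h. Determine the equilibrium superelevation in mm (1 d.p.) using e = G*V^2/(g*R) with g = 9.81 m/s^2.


Convert speed: V = 160 / 3.6 = 44.4444 m/s
Apply formula: e = 1.435 * 44.4444^2 / (9.81 * 1366)
e = 1.435 * 1975.3086 / 13400.46
e = 0.211528 m = 211.5 mm

211.5


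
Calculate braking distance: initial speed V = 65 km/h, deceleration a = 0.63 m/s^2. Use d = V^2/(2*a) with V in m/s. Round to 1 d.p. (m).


Convert speed: V = 65 / 3.6 = 18.0556 m/s
V^2 = 326.0031
d = 326.0031 / (2 * 0.63)
d = 326.0031 / 1.26
d = 258.7 m

258.7


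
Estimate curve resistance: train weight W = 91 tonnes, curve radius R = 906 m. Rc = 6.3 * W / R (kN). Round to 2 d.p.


Rc = 6.3 * W / R
Rc = 6.3 * 91 / 906
Rc = 573.3 / 906
Rc = 0.63 kN

0.63


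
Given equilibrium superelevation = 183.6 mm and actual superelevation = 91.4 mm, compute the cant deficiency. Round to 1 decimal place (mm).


Cant deficiency = equilibrium cant - actual cant
CD = 183.6 - 91.4
CD = 92.2 mm

92.2


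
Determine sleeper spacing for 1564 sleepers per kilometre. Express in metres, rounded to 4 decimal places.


Spacing = 1000 m / number of sleepers
Spacing = 1000 / 1564
Spacing = 0.6394 m

0.6394


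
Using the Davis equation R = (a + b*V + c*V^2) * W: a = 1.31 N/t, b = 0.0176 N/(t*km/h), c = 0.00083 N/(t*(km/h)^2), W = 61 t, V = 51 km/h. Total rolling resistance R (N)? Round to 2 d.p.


b*V = 0.0176 * 51 = 0.8976
c*V^2 = 0.00083 * 2601 = 2.15883
R_per_t = 1.31 + 0.8976 + 2.15883 = 4.36643 N/t
R_total = 4.36643 * 61 = 266.35 N

266.35


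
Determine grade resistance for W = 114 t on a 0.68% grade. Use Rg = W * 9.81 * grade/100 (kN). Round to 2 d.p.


Rg = W * 9.81 * grade / 100
Rg = 114 * 9.81 * 0.68 / 100
Rg = 1118.34 * 0.0068
Rg = 7.60 kN

7.60


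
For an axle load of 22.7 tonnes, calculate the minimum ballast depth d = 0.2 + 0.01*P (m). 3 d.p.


d = 0.2 + 0.01 * 22.7
d = 0.2 + 0.227
d = 0.427 m

0.427


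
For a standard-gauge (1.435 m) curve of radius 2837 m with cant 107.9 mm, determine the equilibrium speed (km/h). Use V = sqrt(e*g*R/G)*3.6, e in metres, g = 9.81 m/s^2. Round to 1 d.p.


Convert cant: e = 107.9 mm = 0.1079 m
V_ms = sqrt(0.1079 * 9.81 * 2837 / 1.435)
V_ms = sqrt(2092.656211) = 45.7456 m/s
V = 45.7456 * 3.6 = 164.7 km/h

164.7


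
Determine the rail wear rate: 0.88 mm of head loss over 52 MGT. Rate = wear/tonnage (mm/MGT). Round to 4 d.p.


Wear rate = total wear / cumulative tonnage
Rate = 0.88 / 52
Rate = 0.0169 mm/MGT

0.0169


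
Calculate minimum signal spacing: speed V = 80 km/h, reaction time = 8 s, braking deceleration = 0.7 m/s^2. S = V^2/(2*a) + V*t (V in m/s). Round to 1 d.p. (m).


V = 80 / 3.6 = 22.2222 m/s
Braking distance = 22.2222^2 / (2*0.7) = 352.7337 m
Sighting distance = 22.2222 * 8 = 177.7778 m
S = 352.7337 + 177.7778 = 530.5 m

530.5


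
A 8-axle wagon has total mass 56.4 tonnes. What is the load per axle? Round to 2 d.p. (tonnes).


Load per axle = total weight / number of axles
Load = 56.4 / 8
Load = 7.05 tonnes

7.05


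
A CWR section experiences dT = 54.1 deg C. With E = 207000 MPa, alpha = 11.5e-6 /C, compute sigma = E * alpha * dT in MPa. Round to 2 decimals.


sigma = E * alpha * dT
sigma = 207000 * 11.5e-6 * 54.1
sigma = 2.3805 * 54.1
sigma = 128.79 MPa

128.79


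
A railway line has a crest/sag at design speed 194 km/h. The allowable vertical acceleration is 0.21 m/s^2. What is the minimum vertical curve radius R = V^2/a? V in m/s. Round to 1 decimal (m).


Convert speed: V = 194 / 3.6 = 53.8889 m/s
V^2 = 2904.0123 m^2/s^2
R_v = 2904.0123 / 0.21
R_v = 13828.6 m

13828.6


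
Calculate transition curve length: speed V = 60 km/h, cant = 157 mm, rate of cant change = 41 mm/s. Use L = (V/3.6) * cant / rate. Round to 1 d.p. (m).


Convert speed: V = 60 / 3.6 = 16.6667 m/s
L = 16.6667 * 157 / 41
L = 2616.6667 / 41
L = 63.8 m

63.8


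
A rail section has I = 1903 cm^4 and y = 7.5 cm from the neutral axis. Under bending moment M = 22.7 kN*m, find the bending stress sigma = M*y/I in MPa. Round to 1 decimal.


Convert units:
M = 22.7 kN*m = 22700000 N*mm
y = 7.5 cm = 75 mm
I = 1903 cm^4 = 19030000 mm^4
sigma = 22700000 * 75 / 19030000
sigma = 89.5 MPa

89.5


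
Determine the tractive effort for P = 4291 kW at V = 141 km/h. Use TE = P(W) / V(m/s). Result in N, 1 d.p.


Convert: P = 4291 kW = 4291000 W
V = 141 / 3.6 = 39.1667 m/s
TE = 4291000 / 39.1667
TE = 109557.4 N

109557.4


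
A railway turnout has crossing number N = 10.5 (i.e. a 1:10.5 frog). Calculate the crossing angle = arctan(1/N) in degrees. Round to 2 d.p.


1/N = 1/10.5 = 0.095238
angle = arctan(0.095238) = 0.094952 rad
angle = 0.094952 * 180/pi = 5.44 degrees

5.44


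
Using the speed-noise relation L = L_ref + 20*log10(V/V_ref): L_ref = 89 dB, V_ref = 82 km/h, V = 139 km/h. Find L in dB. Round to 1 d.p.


V/V_ref = 139 / 82 = 1.695122
log10(1.695122) = 0.229201
20 * 0.229201 = 4.584
L = 89 + 4.584 = 93.6 dB

93.6


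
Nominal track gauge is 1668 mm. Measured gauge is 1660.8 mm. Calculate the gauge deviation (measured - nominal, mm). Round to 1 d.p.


Deviation = measured - nominal
Deviation = 1660.8 - 1668
Deviation = -7.2 mm

-7.2


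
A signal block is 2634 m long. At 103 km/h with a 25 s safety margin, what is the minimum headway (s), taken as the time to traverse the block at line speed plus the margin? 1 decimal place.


V = 103 / 3.6 = 28.6111 m/s
Block traversal time = 2634 / 28.6111 = 92.0621 s
Headway = 92.0621 + 25
Headway = 117.1 s

117.1


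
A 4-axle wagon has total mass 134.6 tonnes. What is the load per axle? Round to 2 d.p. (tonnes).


Load per axle = total weight / number of axles
Load = 134.6 / 4
Load = 33.65 tonnes

33.65


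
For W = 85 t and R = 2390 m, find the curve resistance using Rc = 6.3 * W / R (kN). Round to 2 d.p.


Rc = 6.3 * W / R
Rc = 6.3 * 85 / 2390
Rc = 535.5 / 2390
Rc = 0.22 kN

0.22


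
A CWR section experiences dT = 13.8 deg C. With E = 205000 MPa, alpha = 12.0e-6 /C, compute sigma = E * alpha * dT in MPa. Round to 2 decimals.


sigma = E * alpha * dT
sigma = 205000 * 12.0e-6 * 13.8
sigma = 2.46 * 13.8
sigma = 33.95 MPa

33.95


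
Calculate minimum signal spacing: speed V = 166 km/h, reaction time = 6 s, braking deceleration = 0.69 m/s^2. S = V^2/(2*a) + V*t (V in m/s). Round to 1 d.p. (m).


V = 166 / 3.6 = 46.1111 m/s
Braking distance = 46.1111^2 / (2*0.69) = 1540.7497 m
Sighting distance = 46.1111 * 6 = 276.6667 m
S = 1540.7497 + 276.6667 = 1817.4 m

1817.4


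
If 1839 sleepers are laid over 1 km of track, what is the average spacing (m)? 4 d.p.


Spacing = 1000 m / number of sleepers
Spacing = 1000 / 1839
Spacing = 0.5438 m

0.5438


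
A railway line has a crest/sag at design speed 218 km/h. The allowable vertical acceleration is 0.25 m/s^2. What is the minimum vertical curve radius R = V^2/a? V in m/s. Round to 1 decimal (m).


Convert speed: V = 218 / 3.6 = 60.5556 m/s
V^2 = 3666.9753 m^2/s^2
R_v = 3666.9753 / 0.25
R_v = 14667.9 m

14667.9


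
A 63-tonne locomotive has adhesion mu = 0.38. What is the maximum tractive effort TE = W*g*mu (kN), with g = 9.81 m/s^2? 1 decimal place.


TE_max = W * g * mu
TE_max = 63 * 9.81 * 0.38
TE_max = 618.03 * 0.38
TE_max = 234.9 kN

234.9


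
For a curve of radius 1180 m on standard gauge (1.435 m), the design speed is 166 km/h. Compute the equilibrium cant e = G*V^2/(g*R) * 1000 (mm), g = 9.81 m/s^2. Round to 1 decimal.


Convert speed: V = 166 / 3.6 = 46.1111 m/s
Apply formula: e = 1.435 * 46.1111^2 / (9.81 * 1180)
e = 1.435 * 2126.2346 / 11575.8
e = 0.26358 m = 263.6 mm

263.6


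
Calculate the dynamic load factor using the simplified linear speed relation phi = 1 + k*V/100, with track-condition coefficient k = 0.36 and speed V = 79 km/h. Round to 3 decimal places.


phi = 1 + k * V / 100
phi = 1 + 0.36 * 79 / 100
phi = 1 + 0.2844
phi = 1.284

1.284


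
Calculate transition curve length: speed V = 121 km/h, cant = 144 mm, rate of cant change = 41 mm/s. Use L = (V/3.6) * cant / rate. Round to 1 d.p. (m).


Convert speed: V = 121 / 3.6 = 33.6111 m/s
L = 33.6111 * 144 / 41
L = 4840.0 / 41
L = 118.0 m

118.0


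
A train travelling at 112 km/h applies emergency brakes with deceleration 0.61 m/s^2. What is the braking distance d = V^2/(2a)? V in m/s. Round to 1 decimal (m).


Convert speed: V = 112 / 3.6 = 31.1111 m/s
V^2 = 967.9012
d = 967.9012 / (2 * 0.61)
d = 967.9012 / 1.22
d = 793.4 m

793.4


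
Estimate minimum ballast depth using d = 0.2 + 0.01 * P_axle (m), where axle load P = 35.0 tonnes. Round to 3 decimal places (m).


d = 0.2 + 0.01 * 35.0
d = 0.2 + 0.35
d = 0.550 m

0.550


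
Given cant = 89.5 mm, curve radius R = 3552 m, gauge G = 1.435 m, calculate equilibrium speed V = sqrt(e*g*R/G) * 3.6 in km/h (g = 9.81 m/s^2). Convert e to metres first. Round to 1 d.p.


Convert cant: e = 89.5 mm = 0.0895 m
V_ms = sqrt(0.0895 * 9.81 * 3552 / 1.435)
V_ms = sqrt(2173.267066) = 46.6183 m/s
V = 46.6183 * 3.6 = 167.8 km/h

167.8


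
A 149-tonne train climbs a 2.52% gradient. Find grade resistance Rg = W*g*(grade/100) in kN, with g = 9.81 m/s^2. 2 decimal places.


Rg = W * 9.81 * grade / 100
Rg = 149 * 9.81 * 2.52 / 100
Rg = 1461.69 * 0.0252
Rg = 36.83 kN

36.83


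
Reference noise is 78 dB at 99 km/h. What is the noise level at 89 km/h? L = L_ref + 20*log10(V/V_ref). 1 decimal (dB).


V/V_ref = 89 / 99 = 0.89899
log10(0.89899) = -0.046245
20 * -0.046245 = -0.9249
L = 78 + -0.9249 = 77.1 dB

77.1


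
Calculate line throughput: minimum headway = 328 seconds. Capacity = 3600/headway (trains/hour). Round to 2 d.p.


Capacity = 3600 / headway
Capacity = 3600 / 328
Capacity = 10.98 trains/hour

10.98


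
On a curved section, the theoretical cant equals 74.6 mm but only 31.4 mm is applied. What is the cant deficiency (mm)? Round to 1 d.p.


Cant deficiency = equilibrium cant - actual cant
CD = 74.6 - 31.4
CD = 43.2 mm

43.2


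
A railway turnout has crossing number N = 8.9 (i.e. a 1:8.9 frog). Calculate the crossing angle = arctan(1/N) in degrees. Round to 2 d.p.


1/N = 1/8.9 = 0.11236
angle = arctan(0.11236) = 0.11189 rad
angle = 0.11189 * 180/pi = 6.41 degrees

6.41


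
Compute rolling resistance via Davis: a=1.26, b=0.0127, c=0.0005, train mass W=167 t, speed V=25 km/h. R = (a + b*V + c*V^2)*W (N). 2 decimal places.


b*V = 0.0127 * 25 = 0.3175
c*V^2 = 0.0005 * 625 = 0.3125
R_per_t = 1.26 + 0.3175 + 0.3125 = 1.89 N/t
R_total = 1.89 * 167 = 315.63 N

315.63


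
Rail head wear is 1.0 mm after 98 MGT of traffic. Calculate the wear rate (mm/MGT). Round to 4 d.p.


Wear rate = total wear / cumulative tonnage
Rate = 1.0 / 98
Rate = 0.0102 mm/MGT

0.0102


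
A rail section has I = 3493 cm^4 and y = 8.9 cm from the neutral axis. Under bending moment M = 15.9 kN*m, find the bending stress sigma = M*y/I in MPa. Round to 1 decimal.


Convert units:
M = 15.9 kN*m = 15900000 N*mm
y = 8.9 cm = 89 mm
I = 3493 cm^4 = 34930000 mm^4
sigma = 15900000 * 89 / 34930000
sigma = 40.5 MPa

40.5


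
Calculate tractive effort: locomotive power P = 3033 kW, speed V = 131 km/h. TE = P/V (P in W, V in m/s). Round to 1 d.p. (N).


Convert: P = 3033 kW = 3033000 W
V = 131 / 3.6 = 36.3889 m/s
TE = 3033000 / 36.3889
TE = 83349.6 N

83349.6


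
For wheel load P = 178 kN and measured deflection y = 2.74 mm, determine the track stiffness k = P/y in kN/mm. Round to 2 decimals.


Track stiffness k = P / y
k = 178 / 2.74
k = 64.96 kN/mm

64.96


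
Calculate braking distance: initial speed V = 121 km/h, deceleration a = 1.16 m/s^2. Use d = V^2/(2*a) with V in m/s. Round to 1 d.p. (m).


Convert speed: V = 121 / 3.6 = 33.6111 m/s
V^2 = 1129.7068
d = 1129.7068 / (2 * 1.16)
d = 1129.7068 / 2.32
d = 486.9 m

486.9


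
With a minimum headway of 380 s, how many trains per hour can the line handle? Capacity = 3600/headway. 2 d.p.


Capacity = 3600 / headway
Capacity = 3600 / 380
Capacity = 9.47 trains/hour

9.47


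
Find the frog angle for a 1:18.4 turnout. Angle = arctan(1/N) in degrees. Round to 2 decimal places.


1/N = 1/18.4 = 0.054348
angle = arctan(0.054348) = 0.054294 rad
angle = 0.054294 * 180/pi = 3.11 degrees

3.11


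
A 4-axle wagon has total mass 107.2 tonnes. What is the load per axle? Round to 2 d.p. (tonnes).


Load per axle = total weight / number of axles
Load = 107.2 / 4
Load = 26.80 tonnes

26.80


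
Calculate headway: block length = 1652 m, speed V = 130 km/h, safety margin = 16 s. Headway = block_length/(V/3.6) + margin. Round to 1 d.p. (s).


V = 130 / 3.6 = 36.1111 m/s
Block traversal time = 1652 / 36.1111 = 45.7477 s
Headway = 45.7477 + 16
Headway = 61.7 s

61.7


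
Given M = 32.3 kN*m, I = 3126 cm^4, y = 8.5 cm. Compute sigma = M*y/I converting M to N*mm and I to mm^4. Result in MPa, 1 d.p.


Convert units:
M = 32.3 kN*m = 32300000 N*mm
y = 8.5 cm = 85 mm
I = 3126 cm^4 = 31260000 mm^4
sigma = 32300000 * 85 / 31260000
sigma = 87.8 MPa

87.8


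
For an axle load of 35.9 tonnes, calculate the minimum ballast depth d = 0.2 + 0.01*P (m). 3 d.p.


d = 0.2 + 0.01 * 35.9
d = 0.2 + 0.359
d = 0.559 m

0.559


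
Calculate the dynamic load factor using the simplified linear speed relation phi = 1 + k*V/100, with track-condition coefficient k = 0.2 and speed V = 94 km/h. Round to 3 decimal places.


phi = 1 + k * V / 100
phi = 1 + 0.2 * 94 / 100
phi = 1 + 0.188
phi = 1.188

1.188


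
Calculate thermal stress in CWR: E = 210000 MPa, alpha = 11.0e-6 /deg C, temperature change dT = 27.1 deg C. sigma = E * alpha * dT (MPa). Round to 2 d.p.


sigma = E * alpha * dT
sigma = 210000 * 11.0e-6 * 27.1
sigma = 2.31 * 27.1
sigma = 62.60 MPa

62.60


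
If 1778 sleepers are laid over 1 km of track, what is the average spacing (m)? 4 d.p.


Spacing = 1000 m / number of sleepers
Spacing = 1000 / 1778
Spacing = 0.5624 m

0.5624


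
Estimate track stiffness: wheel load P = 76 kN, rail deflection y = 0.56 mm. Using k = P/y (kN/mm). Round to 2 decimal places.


Track stiffness k = P / y
k = 76 / 0.56
k = 135.71 kN/mm

135.71


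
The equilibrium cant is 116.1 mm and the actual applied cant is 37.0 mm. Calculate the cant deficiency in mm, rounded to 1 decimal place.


Cant deficiency = equilibrium cant - actual cant
CD = 116.1 - 37.0
CD = 79.1 mm

79.1


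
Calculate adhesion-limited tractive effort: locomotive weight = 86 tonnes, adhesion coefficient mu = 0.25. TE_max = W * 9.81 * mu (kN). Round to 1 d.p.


TE_max = W * g * mu
TE_max = 86 * 9.81 * 0.25
TE_max = 843.66 * 0.25
TE_max = 210.9 kN

210.9


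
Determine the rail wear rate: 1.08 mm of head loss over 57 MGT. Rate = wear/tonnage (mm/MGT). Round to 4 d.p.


Wear rate = total wear / cumulative tonnage
Rate = 1.08 / 57
Rate = 0.0189 mm/MGT

0.0189


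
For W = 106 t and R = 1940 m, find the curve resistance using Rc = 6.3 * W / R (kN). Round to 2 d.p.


Rc = 6.3 * W / R
Rc = 6.3 * 106 / 1940
Rc = 667.8 / 1940
Rc = 0.34 kN

0.34


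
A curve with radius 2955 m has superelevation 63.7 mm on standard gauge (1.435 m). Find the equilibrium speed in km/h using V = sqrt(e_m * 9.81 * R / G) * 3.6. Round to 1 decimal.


Convert cant: e = 63.7 mm = 0.0637 m
V_ms = sqrt(0.0637 * 9.81 * 2955 / 1.435)
V_ms = sqrt(1286.808805) = 35.8721 m/s
V = 35.8721 * 3.6 = 129.1 km/h

129.1


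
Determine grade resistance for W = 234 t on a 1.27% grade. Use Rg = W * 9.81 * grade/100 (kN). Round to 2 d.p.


Rg = W * 9.81 * grade / 100
Rg = 234 * 9.81 * 1.27 / 100
Rg = 2295.54 * 0.0127
Rg = 29.15 kN

29.15


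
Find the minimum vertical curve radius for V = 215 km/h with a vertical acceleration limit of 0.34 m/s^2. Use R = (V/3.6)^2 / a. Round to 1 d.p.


Convert speed: V = 215 / 3.6 = 59.7222 m/s
V^2 = 3566.7438 m^2/s^2
R_v = 3566.7438 / 0.34
R_v = 10490.4 m

10490.4


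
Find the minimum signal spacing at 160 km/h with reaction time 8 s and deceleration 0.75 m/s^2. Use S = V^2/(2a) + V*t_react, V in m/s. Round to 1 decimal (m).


V = 160 / 3.6 = 44.4444 m/s
Braking distance = 44.4444^2 / (2*0.75) = 1316.8724 m
Sighting distance = 44.4444 * 8 = 355.5556 m
S = 1316.8724 + 355.5556 = 1672.4 m

1672.4


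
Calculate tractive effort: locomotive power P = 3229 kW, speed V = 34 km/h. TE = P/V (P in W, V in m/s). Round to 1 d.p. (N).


Convert: P = 3229 kW = 3229000 W
V = 34 / 3.6 = 9.4444 m/s
TE = 3229000 / 9.4444
TE = 341894.1 N

341894.1


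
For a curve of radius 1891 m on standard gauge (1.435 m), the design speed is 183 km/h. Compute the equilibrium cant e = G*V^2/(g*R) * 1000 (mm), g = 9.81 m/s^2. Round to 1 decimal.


Convert speed: V = 183 / 3.6 = 50.8333 m/s
Apply formula: e = 1.435 * 50.8333^2 / (9.81 * 1891)
e = 1.435 * 2584.0278 / 18550.71
e = 0.199889 m = 199.9 mm

199.9


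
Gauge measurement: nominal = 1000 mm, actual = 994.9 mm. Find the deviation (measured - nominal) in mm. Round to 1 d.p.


Deviation = measured - nominal
Deviation = 994.9 - 1000
Deviation = -5.1 mm

-5.1


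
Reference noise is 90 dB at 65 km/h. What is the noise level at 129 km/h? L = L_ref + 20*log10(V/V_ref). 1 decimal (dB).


V/V_ref = 129 / 65 = 1.984615
log10(1.984615) = 0.297676
20 * 0.297676 = 5.9535
L = 90 + 5.9535 = 96.0 dB

96.0


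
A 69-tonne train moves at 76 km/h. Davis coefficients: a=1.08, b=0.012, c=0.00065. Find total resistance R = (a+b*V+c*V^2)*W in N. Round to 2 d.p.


b*V = 0.012 * 76 = 0.912
c*V^2 = 0.00065 * 5776 = 3.7544
R_per_t = 1.08 + 0.912 + 3.7544 = 5.7464 N/t
R_total = 5.7464 * 69 = 396.50 N

396.50


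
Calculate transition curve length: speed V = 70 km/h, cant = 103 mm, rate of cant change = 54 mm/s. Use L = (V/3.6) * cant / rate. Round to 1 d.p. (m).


Convert speed: V = 70 / 3.6 = 19.4444 m/s
L = 19.4444 * 103 / 54
L = 2002.7778 / 54
L = 37.1 m

37.1


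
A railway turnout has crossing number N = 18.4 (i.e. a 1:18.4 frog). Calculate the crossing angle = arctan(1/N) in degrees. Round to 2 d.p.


1/N = 1/18.4 = 0.054348
angle = arctan(0.054348) = 0.054294 rad
angle = 0.054294 * 180/pi = 3.11 degrees

3.11


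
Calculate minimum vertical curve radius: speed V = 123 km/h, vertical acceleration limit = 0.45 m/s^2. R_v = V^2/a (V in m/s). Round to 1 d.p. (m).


Convert speed: V = 123 / 3.6 = 34.1667 m/s
V^2 = 1167.3611 m^2/s^2
R_v = 1167.3611 / 0.45
R_v = 2594.1 m

2594.1


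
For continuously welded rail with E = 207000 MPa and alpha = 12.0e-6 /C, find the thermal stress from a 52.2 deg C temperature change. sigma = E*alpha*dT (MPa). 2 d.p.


sigma = E * alpha * dT
sigma = 207000 * 12.0e-6 * 52.2
sigma = 2.484 * 52.2
sigma = 129.66 MPa

129.66


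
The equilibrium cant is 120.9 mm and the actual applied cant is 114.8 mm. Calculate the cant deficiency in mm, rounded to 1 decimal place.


Cant deficiency = equilibrium cant - actual cant
CD = 120.9 - 114.8
CD = 6.1 mm

6.1


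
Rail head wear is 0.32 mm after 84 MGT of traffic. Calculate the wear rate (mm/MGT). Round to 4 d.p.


Wear rate = total wear / cumulative tonnage
Rate = 0.32 / 84
Rate = 0.0038 mm/MGT

0.0038


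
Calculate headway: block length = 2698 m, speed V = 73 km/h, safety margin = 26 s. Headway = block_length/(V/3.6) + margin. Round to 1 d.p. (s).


V = 73 / 3.6 = 20.2778 m/s
Block traversal time = 2698 / 20.2778 = 133.0521 s
Headway = 133.0521 + 26
Headway = 159.1 s

159.1


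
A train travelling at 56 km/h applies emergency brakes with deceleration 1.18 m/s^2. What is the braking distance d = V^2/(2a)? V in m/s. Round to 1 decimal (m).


Convert speed: V = 56 / 3.6 = 15.5556 m/s
V^2 = 241.9753
d = 241.9753 / (2 * 1.18)
d = 241.9753 / 2.36
d = 102.5 m

102.5


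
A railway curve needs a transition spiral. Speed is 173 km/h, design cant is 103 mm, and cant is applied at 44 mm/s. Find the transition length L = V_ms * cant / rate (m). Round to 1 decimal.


Convert speed: V = 173 / 3.6 = 48.0556 m/s
L = 48.0556 * 103 / 44
L = 4949.7222 / 44
L = 112.5 m

112.5


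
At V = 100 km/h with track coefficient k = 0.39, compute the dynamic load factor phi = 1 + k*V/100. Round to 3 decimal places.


phi = 1 + k * V / 100
phi = 1 + 0.39 * 100 / 100
phi = 1 + 0.39
phi = 1.390

1.390


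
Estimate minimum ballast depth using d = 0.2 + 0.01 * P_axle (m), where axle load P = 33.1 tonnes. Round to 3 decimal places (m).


d = 0.2 + 0.01 * 33.1
d = 0.2 + 0.331
d = 0.531 m

0.531


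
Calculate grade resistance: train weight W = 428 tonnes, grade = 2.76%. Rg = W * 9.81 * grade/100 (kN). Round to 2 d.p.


Rg = W * 9.81 * grade / 100
Rg = 428 * 9.81 * 2.76 / 100
Rg = 4198.68 * 0.0276
Rg = 115.88 kN

115.88


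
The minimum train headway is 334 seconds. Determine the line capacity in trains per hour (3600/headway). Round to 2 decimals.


Capacity = 3600 / headway
Capacity = 3600 / 334
Capacity = 10.78 trains/hour

10.78


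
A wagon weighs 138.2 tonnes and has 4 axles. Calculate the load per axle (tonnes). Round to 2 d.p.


Load per axle = total weight / number of axles
Load = 138.2 / 4
Load = 34.55 tonnes

34.55


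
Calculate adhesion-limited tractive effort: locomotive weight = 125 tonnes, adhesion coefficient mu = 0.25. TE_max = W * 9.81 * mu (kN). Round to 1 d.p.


TE_max = W * g * mu
TE_max = 125 * 9.81 * 0.25
TE_max = 1226.25 * 0.25
TE_max = 306.6 kN

306.6


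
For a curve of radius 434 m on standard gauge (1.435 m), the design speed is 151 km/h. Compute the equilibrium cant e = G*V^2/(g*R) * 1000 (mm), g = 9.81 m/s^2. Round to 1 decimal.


Convert speed: V = 151 / 3.6 = 41.9444 m/s
Apply formula: e = 1.435 * 41.9444^2 / (9.81 * 434)
e = 1.435 * 1759.3364 / 4257.54
e = 0.592983 m = 593.0 mm

593.0


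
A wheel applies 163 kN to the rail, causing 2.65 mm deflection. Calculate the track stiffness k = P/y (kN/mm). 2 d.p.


Track stiffness k = P / y
k = 163 / 2.65
k = 61.51 kN/mm

61.51


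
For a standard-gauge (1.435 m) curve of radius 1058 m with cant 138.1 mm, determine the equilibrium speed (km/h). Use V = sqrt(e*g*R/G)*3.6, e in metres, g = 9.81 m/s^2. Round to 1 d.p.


Convert cant: e = 138.1 mm = 0.1381 m
V_ms = sqrt(0.1381 * 9.81 * 1058 / 1.435)
V_ms = sqrt(998.841211) = 31.6044 m/s
V = 31.6044 * 3.6 = 113.8 km/h

113.8


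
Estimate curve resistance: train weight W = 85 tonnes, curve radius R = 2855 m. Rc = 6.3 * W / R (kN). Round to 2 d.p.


Rc = 6.3 * W / R
Rc = 6.3 * 85 / 2855
Rc = 535.5 / 2855
Rc = 0.19 kN

0.19


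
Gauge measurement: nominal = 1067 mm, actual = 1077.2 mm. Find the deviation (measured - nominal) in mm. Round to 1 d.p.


Deviation = measured - nominal
Deviation = 1077.2 - 1067
Deviation = 10.2 mm

10.2


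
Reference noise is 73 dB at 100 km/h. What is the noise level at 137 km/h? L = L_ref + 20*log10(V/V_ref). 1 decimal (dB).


V/V_ref = 137 / 100 = 1.37
log10(1.37) = 0.136721
20 * 0.136721 = 2.7344
L = 73 + 2.7344 = 75.7 dB

75.7


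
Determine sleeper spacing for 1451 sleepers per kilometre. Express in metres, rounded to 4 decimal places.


Spacing = 1000 m / number of sleepers
Spacing = 1000 / 1451
Spacing = 0.6892 m

0.6892


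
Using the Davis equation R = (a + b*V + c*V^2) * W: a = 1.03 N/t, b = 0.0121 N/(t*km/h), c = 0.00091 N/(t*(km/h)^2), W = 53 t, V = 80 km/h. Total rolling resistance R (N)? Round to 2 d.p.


b*V = 0.0121 * 80 = 0.968
c*V^2 = 0.00091 * 6400 = 5.824
R_per_t = 1.03 + 0.968 + 5.824 = 7.822 N/t
R_total = 7.822 * 53 = 414.57 N

414.57


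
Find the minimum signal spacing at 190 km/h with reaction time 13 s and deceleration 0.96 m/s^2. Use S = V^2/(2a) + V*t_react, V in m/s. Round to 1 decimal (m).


V = 190 / 3.6 = 52.7778 m/s
Braking distance = 52.7778^2 / (2*0.96) = 1450.778 m
Sighting distance = 52.7778 * 13 = 686.1111 m
S = 1450.778 + 686.1111 = 2136.9 m

2136.9


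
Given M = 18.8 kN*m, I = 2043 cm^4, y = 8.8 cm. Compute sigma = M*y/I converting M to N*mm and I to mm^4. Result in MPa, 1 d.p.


Convert units:
M = 18.8 kN*m = 18800000 N*mm
y = 8.8 cm = 88 mm
I = 2043 cm^4 = 20430000 mm^4
sigma = 18800000 * 88 / 20430000
sigma = 81.0 MPa

81.0


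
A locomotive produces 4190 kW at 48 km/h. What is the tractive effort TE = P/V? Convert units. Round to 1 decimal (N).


Convert: P = 4190 kW = 4190000 W
V = 48 / 3.6 = 13.3333 m/s
TE = 4190000 / 13.3333
TE = 314250.0 N

314250.0


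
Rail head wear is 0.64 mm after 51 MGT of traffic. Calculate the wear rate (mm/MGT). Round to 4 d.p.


Wear rate = total wear / cumulative tonnage
Rate = 0.64 / 51
Rate = 0.0125 mm/MGT

0.0125


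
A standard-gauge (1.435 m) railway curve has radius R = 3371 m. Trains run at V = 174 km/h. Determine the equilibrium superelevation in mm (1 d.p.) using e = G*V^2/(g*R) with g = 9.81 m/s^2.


Convert speed: V = 174 / 3.6 = 48.3333 m/s
Apply formula: e = 1.435 * 48.3333^2 / (9.81 * 3371)
e = 1.435 * 2336.1111 / 33069.51
e = 0.101372 m = 101.4 mm

101.4


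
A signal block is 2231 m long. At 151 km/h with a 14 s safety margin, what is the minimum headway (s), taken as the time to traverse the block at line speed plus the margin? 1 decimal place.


V = 151 / 3.6 = 41.9444 m/s
Block traversal time = 2231 / 41.9444 = 53.1894 s
Headway = 53.1894 + 14
Headway = 67.2 s

67.2


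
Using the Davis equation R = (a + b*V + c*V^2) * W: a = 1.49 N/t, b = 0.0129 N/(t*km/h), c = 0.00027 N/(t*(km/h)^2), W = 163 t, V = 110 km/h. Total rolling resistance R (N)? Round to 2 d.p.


b*V = 0.0129 * 110 = 1.419
c*V^2 = 0.00027 * 12100 = 3.267
R_per_t = 1.49 + 1.419 + 3.267 = 6.176 N/t
R_total = 6.176 * 163 = 1006.69 N

1006.69


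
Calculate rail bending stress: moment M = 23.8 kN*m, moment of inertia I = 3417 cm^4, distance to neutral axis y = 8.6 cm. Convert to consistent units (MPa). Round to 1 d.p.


Convert units:
M = 23.8 kN*m = 23800000 N*mm
y = 8.6 cm = 86 mm
I = 3417 cm^4 = 34170000 mm^4
sigma = 23800000 * 86 / 34170000
sigma = 59.9 MPa

59.9


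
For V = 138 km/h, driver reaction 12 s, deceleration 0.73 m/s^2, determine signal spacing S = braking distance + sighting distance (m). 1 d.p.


V = 138 / 3.6 = 38.3333 m/s
Braking distance = 38.3333^2 / (2*0.73) = 1006.4688 m
Sighting distance = 38.3333 * 12 = 460.0 m
S = 1006.4688 + 460.0 = 1466.5 m

1466.5


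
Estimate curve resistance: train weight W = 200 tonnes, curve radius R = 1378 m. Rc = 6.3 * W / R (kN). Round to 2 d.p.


Rc = 6.3 * W / R
Rc = 6.3 * 200 / 1378
Rc = 1260.0 / 1378
Rc = 0.91 kN

0.91


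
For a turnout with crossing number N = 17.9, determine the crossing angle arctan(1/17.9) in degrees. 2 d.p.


1/N = 1/17.9 = 0.055866
angle = arctan(0.055866) = 0.055808 rad
angle = 0.055808 * 180/pi = 3.20 degrees

3.20


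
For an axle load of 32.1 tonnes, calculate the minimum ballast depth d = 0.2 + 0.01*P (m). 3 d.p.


d = 0.2 + 0.01 * 32.1
d = 0.2 + 0.321
d = 0.521 m

0.521


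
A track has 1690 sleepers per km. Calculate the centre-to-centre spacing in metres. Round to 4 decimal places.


Spacing = 1000 m / number of sleepers
Spacing = 1000 / 1690
Spacing = 0.5917 m

0.5917


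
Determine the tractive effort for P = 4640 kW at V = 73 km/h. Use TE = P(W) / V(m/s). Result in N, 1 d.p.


Convert: P = 4640 kW = 4640000 W
V = 73 / 3.6 = 20.2778 m/s
TE = 4640000 / 20.2778
TE = 228821.9 N

228821.9


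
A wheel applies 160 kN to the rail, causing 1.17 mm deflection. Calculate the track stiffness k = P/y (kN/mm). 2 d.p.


Track stiffness k = P / y
k = 160 / 1.17
k = 136.75 kN/mm

136.75


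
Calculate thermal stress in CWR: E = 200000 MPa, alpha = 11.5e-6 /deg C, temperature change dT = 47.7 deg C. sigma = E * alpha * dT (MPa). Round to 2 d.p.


sigma = E * alpha * dT
sigma = 200000 * 11.5e-6 * 47.7
sigma = 2.3 * 47.7
sigma = 109.71 MPa

109.71


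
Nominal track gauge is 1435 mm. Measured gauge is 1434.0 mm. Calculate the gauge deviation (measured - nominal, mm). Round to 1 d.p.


Deviation = measured - nominal
Deviation = 1434.0 - 1435
Deviation = -1.0 mm

-1.0


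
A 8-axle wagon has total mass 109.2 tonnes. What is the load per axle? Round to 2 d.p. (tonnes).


Load per axle = total weight / number of axles
Load = 109.2 / 8
Load = 13.65 tonnes

13.65


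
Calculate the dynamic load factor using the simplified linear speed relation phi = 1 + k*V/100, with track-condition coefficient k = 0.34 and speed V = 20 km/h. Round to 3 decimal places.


phi = 1 + k * V / 100
phi = 1 + 0.34 * 20 / 100
phi = 1 + 0.068
phi = 1.068

1.068


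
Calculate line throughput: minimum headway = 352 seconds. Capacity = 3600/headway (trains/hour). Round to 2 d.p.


Capacity = 3600 / headway
Capacity = 3600 / 352
Capacity = 10.23 trains/hour

10.23


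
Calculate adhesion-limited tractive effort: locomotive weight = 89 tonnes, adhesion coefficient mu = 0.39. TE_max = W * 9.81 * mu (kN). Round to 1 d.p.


TE_max = W * g * mu
TE_max = 89 * 9.81 * 0.39
TE_max = 873.09 * 0.39
TE_max = 340.5 kN

340.5


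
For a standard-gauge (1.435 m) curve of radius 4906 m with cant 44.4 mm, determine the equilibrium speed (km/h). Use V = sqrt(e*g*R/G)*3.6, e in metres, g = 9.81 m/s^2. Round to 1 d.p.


Convert cant: e = 44.4 mm = 0.0444 m
V_ms = sqrt(0.0444 * 9.81 * 4906 / 1.435)
V_ms = sqrt(1489.112881) = 38.589 m/s
V = 38.589 * 3.6 = 138.9 km/h

138.9


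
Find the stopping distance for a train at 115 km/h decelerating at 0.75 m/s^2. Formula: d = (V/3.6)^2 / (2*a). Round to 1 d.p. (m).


Convert speed: V = 115 / 3.6 = 31.9444 m/s
V^2 = 1020.4475
d = 1020.4475 / (2 * 0.75)
d = 1020.4475 / 1.5
d = 680.3 m

680.3


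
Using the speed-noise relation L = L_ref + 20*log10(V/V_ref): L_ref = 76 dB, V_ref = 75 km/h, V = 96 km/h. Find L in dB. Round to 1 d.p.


V/V_ref = 96 / 75 = 1.28
log10(1.28) = 0.10721
20 * 0.10721 = 2.1442
L = 76 + 2.1442 = 78.1 dB

78.1


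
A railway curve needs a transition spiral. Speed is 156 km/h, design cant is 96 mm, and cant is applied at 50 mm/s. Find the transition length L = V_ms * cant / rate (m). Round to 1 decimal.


Convert speed: V = 156 / 3.6 = 43.3333 m/s
L = 43.3333 * 96 / 50
L = 4160.0 / 50
L = 83.2 m

83.2


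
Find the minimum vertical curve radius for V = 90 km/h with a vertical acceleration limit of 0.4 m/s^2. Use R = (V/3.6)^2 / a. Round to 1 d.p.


Convert speed: V = 90 / 3.6 = 25.0 m/s
V^2 = 625.0 m^2/s^2
R_v = 625.0 / 0.4
R_v = 1562.5 m

1562.5


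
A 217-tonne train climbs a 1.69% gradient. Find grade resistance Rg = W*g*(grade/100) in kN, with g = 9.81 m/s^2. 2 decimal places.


Rg = W * 9.81 * grade / 100
Rg = 217 * 9.81 * 1.69 / 100
Rg = 2128.77 * 0.0169
Rg = 35.98 kN

35.98


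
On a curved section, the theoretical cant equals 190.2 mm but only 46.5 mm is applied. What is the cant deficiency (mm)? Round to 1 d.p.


Cant deficiency = equilibrium cant - actual cant
CD = 190.2 - 46.5
CD = 143.7 mm

143.7


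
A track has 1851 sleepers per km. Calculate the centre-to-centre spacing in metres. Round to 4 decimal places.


Spacing = 1000 m / number of sleepers
Spacing = 1000 / 1851
Spacing = 0.5402 m

0.5402


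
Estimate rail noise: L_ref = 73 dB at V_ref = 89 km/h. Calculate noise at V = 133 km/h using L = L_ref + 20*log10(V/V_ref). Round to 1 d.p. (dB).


V/V_ref = 133 / 89 = 1.494382
log10(1.494382) = 0.174462
20 * 0.174462 = 3.4892
L = 73 + 3.4892 = 76.5 dB

76.5


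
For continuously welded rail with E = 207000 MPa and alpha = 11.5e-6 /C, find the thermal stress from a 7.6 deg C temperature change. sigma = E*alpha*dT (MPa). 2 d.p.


sigma = E * alpha * dT
sigma = 207000 * 11.5e-6 * 7.6
sigma = 2.3805 * 7.6
sigma = 18.09 MPa

18.09


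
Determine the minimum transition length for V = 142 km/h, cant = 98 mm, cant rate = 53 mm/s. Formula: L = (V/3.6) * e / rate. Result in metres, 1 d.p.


Convert speed: V = 142 / 3.6 = 39.4444 m/s
L = 39.4444 * 98 / 53
L = 3865.5556 / 53
L = 72.9 m

72.9


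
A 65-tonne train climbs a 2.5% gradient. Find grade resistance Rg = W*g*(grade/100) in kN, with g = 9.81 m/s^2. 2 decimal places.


Rg = W * 9.81 * grade / 100
Rg = 65 * 9.81 * 2.5 / 100
Rg = 637.65 * 0.025
Rg = 15.94 kN

15.94


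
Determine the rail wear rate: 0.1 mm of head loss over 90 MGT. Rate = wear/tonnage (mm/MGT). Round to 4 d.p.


Wear rate = total wear / cumulative tonnage
Rate = 0.1 / 90
Rate = 0.0011 mm/MGT

0.0011


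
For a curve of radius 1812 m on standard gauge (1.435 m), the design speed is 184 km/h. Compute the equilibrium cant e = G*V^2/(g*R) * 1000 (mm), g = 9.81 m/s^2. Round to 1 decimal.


Convert speed: V = 184 / 3.6 = 51.1111 m/s
Apply formula: e = 1.435 * 51.1111^2 / (9.81 * 1812)
e = 1.435 * 2612.3457 / 17775.72
e = 0.21089 m = 210.9 mm

210.9


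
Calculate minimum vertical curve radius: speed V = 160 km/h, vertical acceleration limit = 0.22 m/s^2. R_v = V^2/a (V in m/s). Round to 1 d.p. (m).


Convert speed: V = 160 / 3.6 = 44.4444 m/s
V^2 = 1975.3086 m^2/s^2
R_v = 1975.3086 / 0.22
R_v = 8978.7 m

8978.7


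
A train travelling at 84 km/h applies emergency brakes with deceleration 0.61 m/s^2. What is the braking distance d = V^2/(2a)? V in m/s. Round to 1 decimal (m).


Convert speed: V = 84 / 3.6 = 23.3333 m/s
V^2 = 544.4444
d = 544.4444 / (2 * 0.61)
d = 544.4444 / 1.22
d = 446.3 m

446.3


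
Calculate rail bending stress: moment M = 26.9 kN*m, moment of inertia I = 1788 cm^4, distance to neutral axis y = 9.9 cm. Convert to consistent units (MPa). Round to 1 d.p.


Convert units:
M = 26.9 kN*m = 26900000 N*mm
y = 9.9 cm = 99 mm
I = 1788 cm^4 = 17880000 mm^4
sigma = 26900000 * 99 / 17880000
sigma = 148.9 MPa

148.9


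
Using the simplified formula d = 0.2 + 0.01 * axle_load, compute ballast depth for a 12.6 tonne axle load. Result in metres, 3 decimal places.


d = 0.2 + 0.01 * 12.6
d = 0.2 + 0.126
d = 0.326 m

0.326


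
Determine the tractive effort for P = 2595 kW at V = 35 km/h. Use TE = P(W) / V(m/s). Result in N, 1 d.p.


Convert: P = 2595 kW = 2595000 W
V = 35 / 3.6 = 9.7222 m/s
TE = 2595000 / 9.7222
TE = 266914.3 N

266914.3


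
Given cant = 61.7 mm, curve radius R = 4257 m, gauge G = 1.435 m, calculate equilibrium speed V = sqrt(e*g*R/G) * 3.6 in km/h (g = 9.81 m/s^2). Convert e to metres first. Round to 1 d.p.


Convert cant: e = 61.7 mm = 0.0617 m
V_ms = sqrt(0.0617 * 9.81 * 4257 / 1.435)
V_ms = sqrt(1795.584801) = 42.3743 m/s
V = 42.3743 * 3.6 = 152.5 km/h

152.5


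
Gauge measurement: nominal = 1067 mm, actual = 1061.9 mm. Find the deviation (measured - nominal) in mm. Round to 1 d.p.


Deviation = measured - nominal
Deviation = 1061.9 - 1067
Deviation = -5.1 mm

-5.1


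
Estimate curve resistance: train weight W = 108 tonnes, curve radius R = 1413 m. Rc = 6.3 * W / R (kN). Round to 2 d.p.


Rc = 6.3 * W / R
Rc = 6.3 * 108 / 1413
Rc = 680.4 / 1413
Rc = 0.48 kN

0.48


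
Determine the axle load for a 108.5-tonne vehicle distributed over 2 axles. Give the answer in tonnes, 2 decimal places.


Load per axle = total weight / number of axles
Load = 108.5 / 2
Load = 54.25 tonnes

54.25


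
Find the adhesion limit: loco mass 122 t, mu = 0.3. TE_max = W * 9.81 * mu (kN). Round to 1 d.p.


TE_max = W * g * mu
TE_max = 122 * 9.81 * 0.3
TE_max = 1196.82 * 0.3
TE_max = 359.0 kN

359.0


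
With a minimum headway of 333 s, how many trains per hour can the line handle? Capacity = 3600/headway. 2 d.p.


Capacity = 3600 / headway
Capacity = 3600 / 333
Capacity = 10.81 trains/hour

10.81


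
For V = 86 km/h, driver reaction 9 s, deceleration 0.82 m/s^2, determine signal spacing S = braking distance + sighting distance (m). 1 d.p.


V = 86 / 3.6 = 23.8889 m/s
Braking distance = 23.8889^2 / (2*0.82) = 347.975 m
Sighting distance = 23.8889 * 9 = 215.0 m
S = 347.975 + 215.0 = 563.0 m

563.0


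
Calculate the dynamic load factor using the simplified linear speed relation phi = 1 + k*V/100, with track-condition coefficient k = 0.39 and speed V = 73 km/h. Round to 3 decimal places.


phi = 1 + k * V / 100
phi = 1 + 0.39 * 73 / 100
phi = 1 + 0.2847
phi = 1.285

1.285


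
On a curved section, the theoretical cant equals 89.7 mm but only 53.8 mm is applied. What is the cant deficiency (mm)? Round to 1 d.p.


Cant deficiency = equilibrium cant - actual cant
CD = 89.7 - 53.8
CD = 35.9 mm

35.9


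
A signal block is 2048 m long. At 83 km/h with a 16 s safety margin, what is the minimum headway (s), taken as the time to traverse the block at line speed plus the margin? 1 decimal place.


V = 83 / 3.6 = 23.0556 m/s
Block traversal time = 2048 / 23.0556 = 88.8289 s
Headway = 88.8289 + 16
Headway = 104.8 s

104.8
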